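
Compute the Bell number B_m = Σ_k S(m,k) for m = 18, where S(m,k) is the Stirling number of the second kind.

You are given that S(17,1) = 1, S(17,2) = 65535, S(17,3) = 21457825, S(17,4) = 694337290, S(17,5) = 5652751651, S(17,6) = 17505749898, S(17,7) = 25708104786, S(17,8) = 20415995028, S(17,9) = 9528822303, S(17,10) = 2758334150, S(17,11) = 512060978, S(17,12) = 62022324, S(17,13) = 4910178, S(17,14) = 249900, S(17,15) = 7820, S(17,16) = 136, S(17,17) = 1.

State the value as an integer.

[18] T[18,1]:1*1+0=1 · T[18,2]:2*65535+1=131071 · T[18,3]:3*21457825+65535=64439010 · T[18,4]:4*694337290+21457825=2798806985 · T[18,5]:5*5652751651+694337290=28958095545 · T[18,6]:6*17505749898+5652751651=110687251039 · T[18,7]:7*25708104786+17505749898=197462483400 · T[18,8]:8*20415995028+25708104786=189036065010 · T[18,9]:9*9528822303+20415995028=106175395755 · T[18,10]:10*2758334150+9528822303=37112163803 · T[18,11]:11*512060978+2758334150=8391004908 · T[18,12]:12*62022324+512060978=1256328866 · T[18,13]:13*4910178+62022324=125854638 · T[18,14]:14*249900+4910178=8408778 · T[18,15]:15*7820+249900=367200 · T[18,16]:16*136+7820=9996 · T[18,17]:17*1+136=153 · T[18,18]:18*0+1=1
B_18 = ΣS(18,k) = 1+131071+64439010+2798806985+28958095545+110687251039+197462483400+189036065010+106175395755+37112163803+8391004908+1256328866+125854638+8408778+367200+9996+153+1 = 682076806159

682076806159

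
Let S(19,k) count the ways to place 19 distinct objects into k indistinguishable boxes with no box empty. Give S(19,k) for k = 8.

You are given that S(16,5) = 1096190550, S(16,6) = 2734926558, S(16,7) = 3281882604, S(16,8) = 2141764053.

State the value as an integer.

1709751003480

i=17: T(17,6)=1096190550+6·2734926558=17505749898 | T(17,7)=2734926558+7·3281882604=25708104786 | T(17,8)=3281882604+8·2141764053=20415995028
i=18: T(18,7)=17505749898+7·25708104786=197462483400 | T(18,8)=25708104786+8·20415995028=189036065010
i=19: T(19,8)=197462483400+8·189036065010=1709751003480
Read S(19,8) = 1709751003480.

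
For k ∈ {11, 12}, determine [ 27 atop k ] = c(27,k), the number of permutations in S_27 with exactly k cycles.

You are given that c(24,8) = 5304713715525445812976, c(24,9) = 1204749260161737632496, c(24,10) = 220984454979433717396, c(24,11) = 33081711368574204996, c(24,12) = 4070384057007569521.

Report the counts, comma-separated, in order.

[25] T[25,9]:24*1204749260161737632496+5304713715525445812976=34218695959407148992880 · T[25,10]:24*220984454979433717396+1204749260161737632496=6508376179668146850000 · T[25,11]:24*33081711368574204996+220984454979433717396=1014945527825214637300 · T[25,12]:24*4070384057007569521+33081711368574204996=130770928736755873500
[26] T[26,10]:25*6508376179668146850000+34218695959407148992880=196928100451110820242880 · T[26,11]:25*1014945527825214637300+6508376179668146850000=31882014375298512782500 · T[26,12]:25*130770928736755873500+1014945527825214637300=4284218746244111474800
[27] T[27,11]:26*31882014375298512782500+196928100451110820242880=1025860474208872152587880 · T[27,12]:26*4284218746244111474800+31882014375298512782500=143271701777645411127300
Read c(27,11) = 1025860474208872152587880, c(27,12) = 143271701777645411127300.

1025860474208872152587880, 143271701777645411127300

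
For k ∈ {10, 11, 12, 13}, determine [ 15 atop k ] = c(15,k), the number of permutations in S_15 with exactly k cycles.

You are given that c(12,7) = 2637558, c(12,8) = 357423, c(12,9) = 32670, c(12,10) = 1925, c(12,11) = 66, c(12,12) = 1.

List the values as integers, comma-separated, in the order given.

37312275, 2749747, 143325, 5005

r13: T_13,8=12×357423+2637558=6926634; T_13,9=12×32670+357423=749463; T_13,10=12×1925+32670=55770; T_13,11=12×66+1925=2717; T_13,12=12×1+66=78; T_13,13=12×0+1=1
r14: T_14,9=13×749463+6926634=16669653; T_14,10=13×55770+749463=1474473; T_14,11=13×2717+55770=91091; T_14,12=13×78+2717=3731; T_14,13=13×1+78=91
r15: T_15,10=14×1474473+16669653=37312275; T_15,11=14×91091+1474473=2749747; T_15,12=14×3731+91091=143325; T_15,13=14×91+3731=5005
Read c(15,10) = 37312275, c(15,11) = 2749747, c(15,12) = 143325, c(15,13) = 5005.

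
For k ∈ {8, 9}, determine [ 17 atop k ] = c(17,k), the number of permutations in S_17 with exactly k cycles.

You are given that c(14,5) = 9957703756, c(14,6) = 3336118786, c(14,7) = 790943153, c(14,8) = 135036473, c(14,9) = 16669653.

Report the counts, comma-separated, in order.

i=15: T(15,6)=9957703756+14·3336118786=56663366760 | T(15,7)=3336118786+14·790943153=14409322928 | T(15,8)=790943153+14·135036473=2681453775 | T(15,9)=135036473+14·16669653=368411615
i=16: T(16,7)=56663366760+15·14409322928=272803210680 | T(16,8)=14409322928+15·2681453775=54631129553 | T(16,9)=2681453775+15·368411615=8207628000
i=17: T(17,8)=272803210680+16·54631129553=1146901283528 | T(17,9)=54631129553+16·8207628000=185953177553
Read c(17,8) = 1146901283528, c(17,9) = 185953177553.

1146901283528, 185953177553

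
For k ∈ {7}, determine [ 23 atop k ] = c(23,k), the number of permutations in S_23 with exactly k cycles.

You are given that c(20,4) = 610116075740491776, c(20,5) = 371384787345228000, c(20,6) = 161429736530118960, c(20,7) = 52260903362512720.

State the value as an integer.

i=21: T(21,5)=610116075740491776+20·371384787345228000=8037811822645051776 | T(21,6)=371384787345228000+20·161429736530118960=3599979517947607200 | T(21,7)=161429736530118960+20·52260903362512720=1206647803780373360
i=22: T(22,6)=8037811822645051776+21·3599979517947607200=83637381699544802976 | T(22,7)=3599979517947607200+21·1206647803780373360=28939583397335447760
i=23: T(23,7)=83637381699544802976+22·28939583397335447760=720308216440924653696
Read c(23,7) = 720308216440924653696.

720308216440924653696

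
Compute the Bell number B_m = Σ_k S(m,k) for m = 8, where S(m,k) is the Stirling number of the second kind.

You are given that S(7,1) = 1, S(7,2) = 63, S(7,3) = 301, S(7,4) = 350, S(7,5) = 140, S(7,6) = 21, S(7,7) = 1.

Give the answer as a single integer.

i=8: T(8,1)=0+1·1=1 | T(8,2)=1+2·63=127 | T(8,3)=63+3·301=966 | T(8,4)=301+4·350=1701 | T(8,5)=350+5·140=1050 | T(8,6)=140+6·21=266 | T(8,7)=21+7·1=28 | T(8,8)=1+8·0=1
B_8 = ΣS(8,k) = 1+127+966+1701+1050+266+28+1 = 4140

4140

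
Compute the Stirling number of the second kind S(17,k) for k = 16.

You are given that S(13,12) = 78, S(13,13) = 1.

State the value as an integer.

136

r14: T_14,13=13×1+78=91; T_14,14=14×0+1=1
r15: T_15,14=14×1+91=105; T_15,15=15×0+1=1
r16: T_16,15=15×1+105=120; T_16,16=16×0+1=1
r17: T_17,16=16×1+120=136
Read S(17,16) = 136.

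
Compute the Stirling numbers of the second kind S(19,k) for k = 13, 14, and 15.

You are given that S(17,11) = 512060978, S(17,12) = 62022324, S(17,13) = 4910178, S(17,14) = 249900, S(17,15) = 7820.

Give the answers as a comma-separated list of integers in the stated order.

2892439160, 243577530, 13916778

@18  (18,12):62022324·12+512060978→1256328866, (18,13):4910178·13+62022324→125854638, (18,14):249900·14+4910178→8408778, (18,15):7820·15+249900→367200
@19  (19,13):125854638·13+1256328866→2892439160, (19,14):8408778·14+125854638→243577530, (19,15):367200·15+8408778→13916778
Read S(19,13) = 2892439160, S(19,14) = 243577530, S(19,15) = 13916778.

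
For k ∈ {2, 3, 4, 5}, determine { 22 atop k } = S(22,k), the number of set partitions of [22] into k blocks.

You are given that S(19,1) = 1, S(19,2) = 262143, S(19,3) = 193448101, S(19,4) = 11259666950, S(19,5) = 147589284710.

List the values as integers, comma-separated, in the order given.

2097151, 5228079450, 727778623825, 19137821912055

[20] T[20,1]:1*1+0=1 · T[20,2]:2*262143+1=524287 · T[20,3]:3*193448101+262143=580606446 · T[20,4]:4*11259666950+193448101=45232115901 · T[20,5]:5*147589284710+11259666950=749206090500
[21] T[21,1]:1*1+0=1 · T[21,2]:2*524287+1=1048575 · T[21,3]:3*580606446+524287=1742343625 · T[21,4]:4*45232115901+580606446=181509070050 · T[21,5]:5*749206090500+45232115901=3791262568401
[22] T[22,2]:2*1048575+1=2097151 · T[22,3]:3*1742343625+1048575=5228079450 · T[22,4]:4*181509070050+1742343625=727778623825 · T[22,5]:5*3791262568401+181509070050=19137821912055
Read S(22,2) = 2097151, S(22,3) = 5228079450, S(22,4) = 727778623825, S(22,5) = 19137821912055.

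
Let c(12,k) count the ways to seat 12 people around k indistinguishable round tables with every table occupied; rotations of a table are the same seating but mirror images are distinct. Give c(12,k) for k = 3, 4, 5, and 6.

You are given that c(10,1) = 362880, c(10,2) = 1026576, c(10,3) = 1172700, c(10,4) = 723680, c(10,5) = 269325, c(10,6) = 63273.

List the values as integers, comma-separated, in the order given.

150917976, 105258076, 45995730, 13339535

row 11: T[11][2]=10·1026576+362880=10628640  T[11][3]=10·1172700+1026576=12753576  T[11][4]=10·723680+1172700=8409500  T[11][5]=10·269325+723680=3416930  T[11][6]=10·63273+269325=902055
row 12: T[12][3]=11·12753576+10628640=150917976  T[12][4]=11·8409500+12753576=105258076  T[12][5]=11·3416930+8409500=45995730  T[12][6]=11·902055+3416930=13339535
Read c(12,3) = 150917976, c(12,4) = 105258076, c(12,5) = 45995730, c(12,6) = 13339535.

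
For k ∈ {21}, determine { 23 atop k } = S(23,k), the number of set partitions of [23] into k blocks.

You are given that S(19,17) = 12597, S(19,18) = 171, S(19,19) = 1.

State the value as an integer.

28336

[20] T[20,18]:18*171+12597=15675 · T[20,19]:19*1+171=190 · T[20,20]:20*0+1=1
[21] T[21,19]:19*190+15675=19285 · T[21,20]:20*1+190=210 · T[21,21]:21*0+1=1
[22] T[22,20]:20*210+19285=23485 · T[22,21]:21*1+210=231
[23] T[23,21]:21*231+23485=28336
Read S(23,21) = 28336.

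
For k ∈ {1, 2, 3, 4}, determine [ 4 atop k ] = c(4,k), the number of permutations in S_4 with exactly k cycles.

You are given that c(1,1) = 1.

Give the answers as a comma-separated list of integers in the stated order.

row 2: T[2][1]=1·1+0=1  T[2][2]=1·0+1=1
row 3: T[3][1]=2·1+0=2  T[3][2]=2·1+1=3  T[3][3]=2·0+1=1
row 4: T[4][1]=3·2+0=6  T[4][2]=3·3+2=11  T[4][3]=3·1+3=6  T[4][4]=3·0+1=1
Read c(4,1) = 6, c(4,2) = 11, c(4,3) = 6, c(4,4) = 1.

6, 11, 6, 1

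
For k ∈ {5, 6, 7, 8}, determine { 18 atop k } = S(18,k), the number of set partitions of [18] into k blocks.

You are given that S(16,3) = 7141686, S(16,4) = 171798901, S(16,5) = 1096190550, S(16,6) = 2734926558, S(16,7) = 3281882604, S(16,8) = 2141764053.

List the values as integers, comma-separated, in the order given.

@17  (17,4):171798901·4+7141686→694337290, (17,5):1096190550·5+171798901→5652751651, (17,6):2734926558·6+1096190550→17505749898, (17,7):3281882604·7+2734926558→25708104786, (17,8):2141764053·8+3281882604→20415995028
@18  (18,5):5652751651·5+694337290→28958095545, (18,6):17505749898·6+5652751651→110687251039, (18,7):25708104786·7+17505749898→197462483400, (18,8):20415995028·8+25708104786→189036065010
Read S(18,5) = 28958095545, S(18,6) = 110687251039, S(18,7) = 197462483400, S(18,8) = 189036065010.

28958095545, 110687251039, 197462483400, 189036065010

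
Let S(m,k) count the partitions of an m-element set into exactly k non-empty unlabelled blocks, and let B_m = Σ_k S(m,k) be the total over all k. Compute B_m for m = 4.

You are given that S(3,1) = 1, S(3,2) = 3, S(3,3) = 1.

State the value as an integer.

15

r4: T_4,1=1×1+0=1; T_4,2=2×3+1=7; T_4,3=3×1+3=6; T_4,4=4×0+1=1
B_4 = ΣS(4,k) = 1+7+6+1 = 15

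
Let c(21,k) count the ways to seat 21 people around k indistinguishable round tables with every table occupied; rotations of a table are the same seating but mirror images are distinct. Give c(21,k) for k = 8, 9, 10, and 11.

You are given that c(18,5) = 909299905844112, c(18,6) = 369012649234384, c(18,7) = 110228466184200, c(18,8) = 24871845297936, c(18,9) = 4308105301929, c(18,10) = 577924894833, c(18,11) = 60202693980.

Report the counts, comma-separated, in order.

[19] T[19,6]:18*369012649234384+909299905844112=7551527592063024 · T[19,7]:18*110228466184200+369012649234384=2353125040549984 · T[19,8]:18*24871845297936+110228466184200=557921681547048 · T[19,9]:18*4308105301929+24871845297936=102417740732658 · T[19,10]:18*577924894833+4308105301929=14710753408923 · T[19,11]:18*60202693980+577924894833=1661573386473
[20] T[20,7]:19*2353125040549984+7551527592063024=52260903362512720 · T[20,8]:19*557921681547048+2353125040549984=12953636989943896 · T[20,9]:19*102417740732658+557921681547048=2503858755467550 · T[20,10]:19*14710753408923+102417740732658=381922055502195 · T[20,11]:19*1661573386473+14710753408923=46280647751910
[21] T[21,8]:20*12953636989943896+52260903362512720=311333643161390640 · T[21,9]:20*2503858755467550+12953636989943896=63030812099294896 · T[21,10]:20*381922055502195+2503858755467550=10142299865511450 · T[21,11]:20*46280647751910+381922055502195=1307535010540395
Read c(21,8) = 311333643161390640, c(21,9) = 63030812099294896, c(21,10) = 10142299865511450, c(21,11) = 1307535010540395.

311333643161390640, 63030812099294896, 10142299865511450, 1307535010540395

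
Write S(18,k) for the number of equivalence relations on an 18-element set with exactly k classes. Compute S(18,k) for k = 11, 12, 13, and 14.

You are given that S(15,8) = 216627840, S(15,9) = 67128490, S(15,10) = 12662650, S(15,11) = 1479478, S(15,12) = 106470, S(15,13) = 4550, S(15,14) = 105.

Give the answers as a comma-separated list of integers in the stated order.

8391004908, 1256328866, 125854638, 8408778

row 16: T[16][9]=9·67128490+216627840=820784250  T[16][10]=10·12662650+67128490=193754990  T[16][11]=11·1479478+12662650=28936908  T[16][12]=12·106470+1479478=2757118  T[16][13]=13·4550+106470=165620  T[16][14]=14·105+4550=6020
row 17: T[17][10]=10·193754990+820784250=2758334150  T[17][11]=11·28936908+193754990=512060978  T[17][12]=12·2757118+28936908=62022324  T[17][13]=13·165620+2757118=4910178  T[17][14]=14·6020+165620=249900
row 18: T[18][11]=11·512060978+2758334150=8391004908  T[18][12]=12·62022324+512060978=1256328866  T[18][13]=13·4910178+62022324=125854638  T[18][14]=14·249900+4910178=8408778
Read S(18,11) = 8391004908, S(18,12) = 1256328866, S(18,13) = 125854638, S(18,14) = 8408778.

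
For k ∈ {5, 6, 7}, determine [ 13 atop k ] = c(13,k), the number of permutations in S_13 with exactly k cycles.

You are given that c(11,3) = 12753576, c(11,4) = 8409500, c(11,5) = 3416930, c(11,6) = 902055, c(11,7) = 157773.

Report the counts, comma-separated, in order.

657206836, 206070150, 44990231

i=12: T(12,4)=12753576+11·8409500=105258076 | T(12,5)=8409500+11·3416930=45995730 | T(12,6)=3416930+11·902055=13339535 | T(12,7)=902055+11·157773=2637558
i=13: T(13,5)=105258076+12·45995730=657206836 | T(13,6)=45995730+12·13339535=206070150 | T(13,7)=13339535+12·2637558=44990231
Read c(13,5) = 657206836, c(13,6) = 206070150, c(13,7) = 44990231.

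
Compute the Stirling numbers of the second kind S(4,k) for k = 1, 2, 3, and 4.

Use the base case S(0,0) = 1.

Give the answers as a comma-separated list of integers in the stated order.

1, 7, 6, 1

@1  (1,1):0·1+1→1
@2  (2,1):1·1+0→1, (2,2):0·2+1→1
@3  (3,1):1·1+0→1, (3,2):1·2+1→3, (3,3):0·3+1→1
@4  (4,1):1·1+0→1, (4,2):3·2+1→7, (4,3):1·3+3→6, (4,4):0·4+1→1
Read S(4,1) = 1, S(4,2) = 7, S(4,3) = 6, S(4,4) = 1.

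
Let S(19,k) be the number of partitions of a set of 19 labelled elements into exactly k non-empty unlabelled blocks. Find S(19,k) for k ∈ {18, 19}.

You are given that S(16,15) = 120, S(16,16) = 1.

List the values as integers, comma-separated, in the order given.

171, 1

@17  (17,16):1·16+120→136, (17,17):0·17+1→1
@18  (18,17):1·17+136→153, (18,18):0·18+1→1
@19  (19,18):1·18+153→171, (19,19):0·19+1→1
Read S(19,18) = 171, S(19,19) = 1.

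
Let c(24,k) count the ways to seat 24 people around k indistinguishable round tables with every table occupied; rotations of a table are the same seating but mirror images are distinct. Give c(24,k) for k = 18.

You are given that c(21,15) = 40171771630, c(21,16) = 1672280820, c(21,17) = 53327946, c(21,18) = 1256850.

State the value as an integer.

241276443496

r22: T_22,16=21×1672280820+40171771630=75289668850; T_22,17=21×53327946+1672280820=2792167686; T_22,18=21×1256850+53327946=79721796
r23: T_23,17=22×2792167686+75289668850=136717357942; T_23,18=22×79721796+2792167686=4546047198
r24: T_24,18=23×4546047198+136717357942=241276443496
Read c(24,18) = 241276443496.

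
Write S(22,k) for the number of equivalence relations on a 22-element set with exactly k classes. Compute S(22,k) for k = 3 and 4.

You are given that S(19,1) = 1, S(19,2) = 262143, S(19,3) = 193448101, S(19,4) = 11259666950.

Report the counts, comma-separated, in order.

i=20: T(20,1)=0+1·1=1 | T(20,2)=1+2·262143=524287 | T(20,3)=262143+3·193448101=580606446 | T(20,4)=193448101+4·11259666950=45232115901
i=21: T(21,2)=1+2·524287=1048575 | T(21,3)=524287+3·580606446=1742343625 | T(21,4)=580606446+4·45232115901=181509070050
i=22: T(22,3)=1048575+3·1742343625=5228079450 | T(22,4)=1742343625+4·181509070050=727778623825
Read S(22,3) = 5228079450, S(22,4) = 727778623825.

5228079450, 727778623825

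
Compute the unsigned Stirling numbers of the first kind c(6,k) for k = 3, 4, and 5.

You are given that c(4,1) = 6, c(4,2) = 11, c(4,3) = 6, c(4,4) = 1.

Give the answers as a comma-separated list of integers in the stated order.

225, 85, 15

[5] T[5,2]:4*11+6=50 · T[5,3]:4*6+11=35 · T[5,4]:4*1+6=10 · T[5,5]:4*0+1=1
[6] T[6,3]:5*35+50=225 · T[6,4]:5*10+35=85 · T[6,5]:5*1+10=15
Read c(6,3) = 225, c(6,4) = 85, c(6,5) = 15.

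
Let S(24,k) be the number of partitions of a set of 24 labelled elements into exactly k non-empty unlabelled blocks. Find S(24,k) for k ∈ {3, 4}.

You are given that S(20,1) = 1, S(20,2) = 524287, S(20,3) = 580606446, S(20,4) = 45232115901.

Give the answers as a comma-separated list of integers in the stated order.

[21] T[21,1]:1*1+0=1 · T[21,2]:2*524287+1=1048575 · T[21,3]:3*580606446+524287=1742343625 · T[21,4]:4*45232115901+580606446=181509070050
[22] T[22,1]:1*1+0=1 · T[22,2]:2*1048575+1=2097151 · T[22,3]:3*1742343625+1048575=5228079450 · T[22,4]:4*181509070050+1742343625=727778623825
[23] T[23,2]:2*2097151+1=4194303 · T[23,3]:3*5228079450+2097151=15686335501 · T[23,4]:4*727778623825+5228079450=2916342574750
[24] T[24,3]:3*15686335501+4194303=47063200806 · T[24,4]:4*2916342574750+15686335501=11681056634501
Read S(24,3) = 47063200806, S(24,4) = 11681056634501.

47063200806, 11681056634501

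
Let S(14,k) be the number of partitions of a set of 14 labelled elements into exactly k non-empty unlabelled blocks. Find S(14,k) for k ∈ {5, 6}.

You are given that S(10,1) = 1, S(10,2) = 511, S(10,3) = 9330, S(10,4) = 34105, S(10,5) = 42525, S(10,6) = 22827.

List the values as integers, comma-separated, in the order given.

40075035, 63436373

r11: T_11,2=2×511+1=1023; T_11,3=3×9330+511=28501; T_11,4=4×34105+9330=145750; T_11,5=5×42525+34105=246730; T_11,6=6×22827+42525=179487
r12: T_12,3=3×28501+1023=86526; T_12,4=4×145750+28501=611501; T_12,5=5×246730+145750=1379400; T_12,6=6×179487+246730=1323652
r13: T_13,4=4×611501+86526=2532530; T_13,5=5×1379400+611501=7508501; T_13,6=6×1323652+1379400=9321312
r14: T_14,5=5×7508501+2532530=40075035; T_14,6=6×9321312+7508501=63436373
Read S(14,5) = 40075035, S(14,6) = 63436373.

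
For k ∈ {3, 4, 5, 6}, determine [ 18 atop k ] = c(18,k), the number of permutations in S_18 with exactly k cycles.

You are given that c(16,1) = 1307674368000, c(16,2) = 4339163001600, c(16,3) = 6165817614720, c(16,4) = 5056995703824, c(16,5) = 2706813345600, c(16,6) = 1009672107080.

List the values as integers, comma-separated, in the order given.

1821602444624640, 1583313975727488, 909299905844112, 369012649234384

@17  (17,2):4339163001600·16+1307674368000→70734282393600, (17,3):6165817614720·16+4339163001600→102992244837120, (17,4):5056995703824·16+6165817614720→87077748875904, (17,5):2706813345600·16+5056995703824→48366009233424, (17,6):1009672107080·16+2706813345600→18861567058880
@18  (18,3):102992244837120·17+70734282393600→1821602444624640, (18,4):87077748875904·17+102992244837120→1583313975727488, (18,5):48366009233424·17+87077748875904→909299905844112, (18,6):18861567058880·17+48366009233424→369012649234384
Read c(18,3) = 1821602444624640, c(18,4) = 1583313975727488, c(18,5) = 909299905844112, c(18,6) = 369012649234384.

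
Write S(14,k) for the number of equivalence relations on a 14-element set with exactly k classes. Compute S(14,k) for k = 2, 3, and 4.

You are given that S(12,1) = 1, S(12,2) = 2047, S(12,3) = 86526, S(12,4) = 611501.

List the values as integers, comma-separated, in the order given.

8191, 788970, 10391745

i=13: T(13,1)=0+1·1=1 | T(13,2)=1+2·2047=4095 | T(13,3)=2047+3·86526=261625 | T(13,4)=86526+4·611501=2532530
i=14: T(14,2)=1+2·4095=8191 | T(14,3)=4095+3·261625=788970 | T(14,4)=261625+4·2532530=10391745
Read S(14,2) = 8191, S(14,3) = 788970, S(14,4) = 10391745.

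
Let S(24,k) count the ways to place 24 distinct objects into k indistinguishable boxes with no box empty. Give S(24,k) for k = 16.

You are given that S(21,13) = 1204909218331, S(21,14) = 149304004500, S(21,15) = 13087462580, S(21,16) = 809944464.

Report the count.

i=22: T(22,14)=1204909218331+14·149304004500=3295165281331 | T(22,15)=149304004500+15·13087462580=345615943200 | T(22,16)=13087462580+16·809944464=26046574004
i=23: T(23,15)=3295165281331+15·345615943200=8479404429331 | T(23,16)=345615943200+16·26046574004=762361127264
i=24: T(24,16)=8479404429331+16·762361127264=20677182465555
Read S(24,16) = 20677182465555.

20677182465555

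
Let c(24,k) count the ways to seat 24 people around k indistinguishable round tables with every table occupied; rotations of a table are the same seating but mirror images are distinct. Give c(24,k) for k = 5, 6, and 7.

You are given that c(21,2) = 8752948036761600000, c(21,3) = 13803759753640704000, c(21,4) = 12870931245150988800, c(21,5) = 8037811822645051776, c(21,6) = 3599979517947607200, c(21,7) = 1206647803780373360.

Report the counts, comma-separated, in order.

[22] T[22,3]:21*13803759753640704000+8752948036761600000=298631902863216384000 · T[22,4]:21*12870931245150988800+13803759753640704000=284093315901811468800 · T[22,5]:21*8037811822645051776+12870931245150988800=181664979520697076096 · T[22,6]:21*3599979517947607200+8037811822645051776=83637381699544802976 · T[22,7]:21*1206647803780373360+3599979517947607200=28939583397335447760
[23] T[23,4]:22*284093315901811468800+298631902863216384000=6548684852703068697600 · T[23,5]:22*181664979520697076096+284093315901811468800=4280722865357147142912 · T[23,6]:22*83637381699544802976+181664979520697076096=2021687376910682741568 · T[23,7]:22*28939583397335447760+83637381699544802976=720308216440924653696
[24] T[24,5]:23*4280722865357147142912+6548684852703068697600=105005310755917452984576 · T[24,6]:23*2021687376910682741568+4280722865357147142912=50779532534302850198976 · T[24,7]:23*720308216440924653696+2021687376910682741568=18588776355051949776576
Read c(24,5) = 105005310755917452984576, c(24,6) = 50779532534302850198976, c(24,7) = 18588776355051949776576.

105005310755917452984576, 50779532534302850198976, 18588776355051949776576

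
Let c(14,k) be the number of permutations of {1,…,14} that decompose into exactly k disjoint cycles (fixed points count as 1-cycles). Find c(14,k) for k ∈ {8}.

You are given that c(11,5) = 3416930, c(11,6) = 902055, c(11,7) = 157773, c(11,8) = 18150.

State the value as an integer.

135036473

@12  (12,6):902055·11+3416930→13339535, (12,7):157773·11+902055→2637558, (12,8):18150·11+157773→357423
@13  (13,7):2637558·12+13339535→44990231, (13,8):357423·12+2637558→6926634
@14  (14,8):6926634·13+44990231→135036473
Read c(14,8) = 135036473.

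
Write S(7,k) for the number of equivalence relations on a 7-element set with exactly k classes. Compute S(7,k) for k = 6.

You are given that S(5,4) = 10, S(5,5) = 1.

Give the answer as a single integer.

[6] T[6,5]:5*1+10=15 · T[6,6]:6*0+1=1
[7] T[7,6]:6*1+15=21
Read S(7,6) = 21.

21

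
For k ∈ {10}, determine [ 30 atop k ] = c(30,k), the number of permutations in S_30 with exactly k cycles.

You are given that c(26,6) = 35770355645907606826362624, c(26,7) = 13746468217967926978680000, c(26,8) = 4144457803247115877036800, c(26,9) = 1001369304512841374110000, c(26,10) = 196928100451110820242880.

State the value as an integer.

row 27: T[27][7]=26·13746468217967926978680000+35770355645907606826362624=393178529313073708272042624  T[27][8]=26·4144457803247115877036800+13746468217967926978680000=121502371102392939781636800  T[27][9]=26·1001369304512841374110000+4144457803247115877036800=30180059720580991603896800  T[27][10]=26·196928100451110820242880+1001369304512841374110000=6121499916241722700424880
row 28: T[28][8]=27·121502371102392939781636800+393178529313073708272042624=3673742549077683082376236224  T[28][9]=27·30180059720580991603896800+121502371102392939781636800=936363983558079713086850400  T[28][10]=27·6121499916241722700424880+30180059720580991603896800=195460557459107504515368560
row 29: T[29][9]=28·936363983558079713086850400+3673742549077683082376236224=29891934088703915048808047424  T[29][10]=28·195460557459107504515368560+936363983558079713086850400=6409259592413089839517170080
row 30: T[30][10]=29·6409259592413089839517170080+29891934088703915048808047424=215760462268683520394805979744
Read c(30,10) = 215760462268683520394805979744.

215760462268683520394805979744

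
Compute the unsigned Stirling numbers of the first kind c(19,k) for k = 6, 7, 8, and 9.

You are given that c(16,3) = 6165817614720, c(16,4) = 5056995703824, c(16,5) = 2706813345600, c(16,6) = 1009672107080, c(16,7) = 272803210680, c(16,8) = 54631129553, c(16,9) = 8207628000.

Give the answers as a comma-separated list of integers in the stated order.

7551527592063024, 2353125040549984, 557921681547048, 102417740732658

[17] T[17,4]:16*5056995703824+6165817614720=87077748875904 · T[17,5]:16*2706813345600+5056995703824=48366009233424 · T[17,6]:16*1009672107080+2706813345600=18861567058880 · T[17,7]:16*272803210680+1009672107080=5374523477960 · T[17,8]:16*54631129553+272803210680=1146901283528 · T[17,9]:16*8207628000+54631129553=185953177553
[18] T[18,5]:17*48366009233424+87077748875904=909299905844112 · T[18,6]:17*18861567058880+48366009233424=369012649234384 · T[18,7]:17*5374523477960+18861567058880=110228466184200 · T[18,8]:17*1146901283528+5374523477960=24871845297936 · T[18,9]:17*185953177553+1146901283528=4308105301929
[19] T[19,6]:18*369012649234384+909299905844112=7551527592063024 · T[19,7]:18*110228466184200+369012649234384=2353125040549984 · T[19,8]:18*24871845297936+110228466184200=557921681547048 · T[19,9]:18*4308105301929+24871845297936=102417740732658
Read c(19,6) = 7551527592063024, c(19,7) = 2353125040549984, c(19,8) = 557921681547048, c(19,9) = 102417740732658.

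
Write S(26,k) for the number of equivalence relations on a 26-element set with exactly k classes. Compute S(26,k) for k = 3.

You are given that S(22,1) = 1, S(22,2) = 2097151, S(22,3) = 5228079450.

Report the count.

423610750290

r23: T_23,1=1×1+0=1; T_23,2=2×2097151+1=4194303; T_23,3=3×5228079450+2097151=15686335501
r24: T_24,1=1×1+0=1; T_24,2=2×4194303+1=8388607; T_24,3=3×15686335501+4194303=47063200806
r25: T_25,2=2×8388607+1=16777215; T_25,3=3×47063200806+8388607=141197991025
r26: T_26,3=3×141197991025+16777215=423610750290
Read S(26,3) = 423610750290.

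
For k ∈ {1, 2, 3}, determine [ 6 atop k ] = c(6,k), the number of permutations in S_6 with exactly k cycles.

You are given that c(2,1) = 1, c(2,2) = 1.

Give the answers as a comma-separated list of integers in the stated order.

[3] T[3,1]:2*1+0=2 · T[3,2]:2*1+1=3 · T[3,3]:2*0+1=1
[4] T[4,1]:3*2+0=6 · T[4,2]:3*3+2=11 · T[4,3]:3*1+3=6
[5] T[5,1]:4*6+0=24 · T[5,2]:4*11+6=50 · T[5,3]:4*6+11=35
[6] T[6,1]:5*24+0=120 · T[6,2]:5*50+24=274 · T[6,3]:5*35+50=225
Read c(6,1) = 120, c(6,2) = 274, c(6,3) = 225.

120, 274, 225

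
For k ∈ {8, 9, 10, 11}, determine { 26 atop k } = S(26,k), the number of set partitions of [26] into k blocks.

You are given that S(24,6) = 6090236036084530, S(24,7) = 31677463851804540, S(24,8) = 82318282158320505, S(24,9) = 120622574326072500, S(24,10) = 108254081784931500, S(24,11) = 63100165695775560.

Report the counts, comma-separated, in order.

5749622251945664950, 11201516780955125625, 13199555372846848005, 10029078340998476760

i=25: T(25,7)=6090236036084530+7·31677463851804540=227832482998716310 | T(25,8)=31677463851804540+8·82318282158320505=690223721118368580 | T(25,9)=82318282158320505+9·120622574326072500=1167921451092973005 | T(25,10)=120622574326072500+10·108254081784931500=1203163392175387500 | T(25,11)=108254081784931500+11·63100165695775560=802355904438462660
i=26: T(26,8)=227832482998716310+8·690223721118368580=5749622251945664950 | T(26,9)=690223721118368580+9·1167921451092973005=11201516780955125625 | T(26,10)=1167921451092973005+10·1203163392175387500=13199555372846848005 | T(26,11)=1203163392175387500+11·802355904438462660=10029078340998476760
Read S(26,8) = 5749622251945664950, S(26,9) = 11201516780955125625, S(26,10) = 13199555372846848005, S(26,11) = 10029078340998476760.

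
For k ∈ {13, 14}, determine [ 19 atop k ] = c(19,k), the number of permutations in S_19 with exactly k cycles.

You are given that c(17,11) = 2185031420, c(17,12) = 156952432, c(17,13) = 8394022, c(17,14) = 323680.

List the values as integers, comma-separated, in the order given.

r18: T_18,12=17×156952432+2185031420=4853222764; T_18,13=17×8394022+156952432=299650806; T_18,14=17×323680+8394022=13896582
r19: T_19,13=18×299650806+4853222764=10246937272; T_19,14=18×13896582+299650806=549789282
Read c(19,13) = 10246937272, c(19,14) = 549789282.

10246937272, 549789282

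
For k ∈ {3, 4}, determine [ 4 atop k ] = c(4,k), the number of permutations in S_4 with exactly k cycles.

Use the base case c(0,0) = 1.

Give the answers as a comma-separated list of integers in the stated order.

6, 1

@1  (1,1):0·0+1→1
@2  (2,1):1·1+0→1, (2,2):0·1+1→1
@3  (3,2):1·2+1→3, (3,3):0·2+1→1
@4  (4,3):1·3+3→6, (4,4):0·3+1→1
Read c(4,3) = 6, c(4,4) = 1.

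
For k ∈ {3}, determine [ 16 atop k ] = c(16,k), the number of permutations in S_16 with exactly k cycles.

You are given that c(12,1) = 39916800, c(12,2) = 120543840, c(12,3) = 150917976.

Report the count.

r13: T_13,1=12×39916800+0=479001600; T_13,2=12×120543840+39916800=1486442880; T_13,3=12×150917976+120543840=1931559552
r14: T_14,1=13×479001600+0=6227020800; T_14,2=13×1486442880+479001600=19802759040; T_14,3=13×1931559552+1486442880=26596717056
r15: T_15,2=14×19802759040+6227020800=283465647360; T_15,3=14×26596717056+19802759040=392156797824
r16: T_16,3=15×392156797824+283465647360=6165817614720
Read c(16,3) = 6165817614720.

6165817614720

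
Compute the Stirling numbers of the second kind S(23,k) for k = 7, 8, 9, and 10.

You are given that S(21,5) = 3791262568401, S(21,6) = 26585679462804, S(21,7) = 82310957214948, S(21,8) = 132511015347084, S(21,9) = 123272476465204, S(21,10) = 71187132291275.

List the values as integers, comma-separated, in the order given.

row 22: T[22][6]=6·26585679462804+3791262568401=163305339345225  T[22][7]=7·82310957214948+26585679462804=602762379967440  T[22][8]=8·132511015347084+82310957214948=1142399079991620  T[22][9]=9·123272476465204+132511015347084=1241963303533920  T[22][10]=10·71187132291275+123272476465204=835143799377954
row 23: T[23][7]=7·602762379967440+163305339345225=4382641999117305  T[23][8]=8·1142399079991620+602762379967440=9741955019900400  T[23][9]=9·1241963303533920+1142399079991620=12320068811796900  T[23][10]=10·835143799377954+1241963303533920=9593401297313460
Read S(23,7) = 4382641999117305, S(23,8) = 9741955019900400, S(23,9) = 12320068811796900, S(23,10) = 9593401297313460.

4382641999117305, 9741955019900400, 12320068811796900, 9593401297313460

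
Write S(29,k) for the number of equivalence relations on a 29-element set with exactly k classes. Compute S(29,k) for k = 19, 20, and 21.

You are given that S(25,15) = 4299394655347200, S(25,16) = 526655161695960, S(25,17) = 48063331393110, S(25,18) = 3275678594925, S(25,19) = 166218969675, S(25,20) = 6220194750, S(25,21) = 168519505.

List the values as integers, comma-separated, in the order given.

239332331869053150, 17110181160972900, 949910385013590

row 26: T[26][16]=16·526655161695960+4299394655347200=12725877242482560  T[26][17]=17·48063331393110+526655161695960=1343731795378830  T[26][18]=18·3275678594925+48063331393110=107025546101760  T[26][19]=19·166218969675+3275678594925=6433839018750  T[26][20]=20·6220194750+166218969675=290622864675  T[26][21]=21·168519505+6220194750=9759104355
row 27: T[27][17]=17·1343731795378830+12725877242482560=35569317763922670  T[27][18]=18·107025546101760+1343731795378830=3270191625210510  T[27][19]=19·6433839018750+107025546101760=229268487458010  T[27][20]=20·290622864675+6433839018750=12246296312250  T[27][21]=21·9759104355+290622864675=495564056130
row 28: T[28][18]=18·3270191625210510+35569317763922670=94432767017711850  T[28][19]=19·229268487458010+3270191625210510=7626292886912700  T[28][20]=20·12246296312250+229268487458010=474194413703010  T[28][21]=21·495564056130+12246296312250=22653141490980
row 29: T[29][19]=19·7626292886912700+94432767017711850=239332331869053150  T[29][20]=20·474194413703010+7626292886912700=17110181160972900  T[29][21]=21·22653141490980+474194413703010=949910385013590
Read S(29,19) = 239332331869053150, S(29,20) = 17110181160972900, S(29,21) = 949910385013590.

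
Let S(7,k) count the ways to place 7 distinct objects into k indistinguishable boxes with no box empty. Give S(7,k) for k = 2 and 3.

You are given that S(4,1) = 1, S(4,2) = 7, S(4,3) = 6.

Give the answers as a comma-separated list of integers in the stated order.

[5] T[5,1]:1*1+0=1 · T[5,2]:2*7+1=15 · T[5,3]:3*6+7=25
[6] T[6,1]:1*1+0=1 · T[6,2]:2*15+1=31 · T[6,3]:3*25+15=90
[7] T[7,2]:2*31+1=63 · T[7,3]:3*90+31=301
Read S(7,2) = 63, S(7,3) = 301.

63, 301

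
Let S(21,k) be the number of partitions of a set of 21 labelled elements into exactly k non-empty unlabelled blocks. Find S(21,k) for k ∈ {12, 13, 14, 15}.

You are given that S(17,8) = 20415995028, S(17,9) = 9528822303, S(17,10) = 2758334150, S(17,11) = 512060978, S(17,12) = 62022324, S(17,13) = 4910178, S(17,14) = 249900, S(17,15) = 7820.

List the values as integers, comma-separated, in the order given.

6833042030178, 1204909218331, 149304004500, 13087462580

[18] T[18,9]:9*9528822303+20415995028=106175395755 · T[18,10]:10*2758334150+9528822303=37112163803 · T[18,11]:11*512060978+2758334150=8391004908 · T[18,12]:12*62022324+512060978=1256328866 · T[18,13]:13*4910178+62022324=125854638 · T[18,14]:14*249900+4910178=8408778 · T[18,15]:15*7820+249900=367200
[19] T[19,10]:10*37112163803+106175395755=477297033785 · T[19,11]:11*8391004908+37112163803=129413217791 · T[19,12]:12*1256328866+8391004908=23466951300 · T[19,13]:13*125854638+1256328866=2892439160 · T[19,14]:14*8408778+125854638=243577530 · T[19,15]:15*367200+8408778=13916778
[20] T[20,11]:11*129413217791+477297033785=1900842429486 · T[20,12]:12*23466951300+129413217791=411016633391 · T[20,13]:13*2892439160+23466951300=61068660380 · T[20,14]:14*243577530+2892439160=6302524580 · T[20,15]:15*13916778+243577530=452329200
[21] T[21,12]:12*411016633391+1900842429486=6833042030178 · T[21,13]:13*61068660380+411016633391=1204909218331 · T[21,14]:14*6302524580+61068660380=149304004500 · T[21,15]:15*452329200+6302524580=13087462580
Read S(21,12) = 6833042030178, S(21,13) = 1204909218331, S(21,14) = 149304004500, S(21,15) = 13087462580.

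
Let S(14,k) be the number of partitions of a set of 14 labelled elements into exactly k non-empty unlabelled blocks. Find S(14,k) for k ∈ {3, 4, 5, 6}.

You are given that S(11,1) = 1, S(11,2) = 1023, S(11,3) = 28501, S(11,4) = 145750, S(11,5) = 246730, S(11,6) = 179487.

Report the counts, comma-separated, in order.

row 12: T[12][1]=1·1+0=1  T[12][2]=2·1023+1=2047  T[12][3]=3·28501+1023=86526  T[12][4]=4·145750+28501=611501  T[12][5]=5·246730+145750=1379400  T[12][6]=6·179487+246730=1323652
row 13: T[13][2]=2·2047+1=4095  T[13][3]=3·86526+2047=261625  T[13][4]=4·611501+86526=2532530  T[13][5]=5·1379400+611501=7508501  T[13][6]=6·1323652+1379400=9321312
row 14: T[14][3]=3·261625+4095=788970  T[14][4]=4·2532530+261625=10391745  T[14][5]=5·7508501+2532530=40075035  T[14][6]=6·9321312+7508501=63436373
Read S(14,3) = 788970, S(14,4) = 10391745, S(14,5) = 40075035, S(14,6) = 63436373.

788970, 10391745, 40075035, 63436373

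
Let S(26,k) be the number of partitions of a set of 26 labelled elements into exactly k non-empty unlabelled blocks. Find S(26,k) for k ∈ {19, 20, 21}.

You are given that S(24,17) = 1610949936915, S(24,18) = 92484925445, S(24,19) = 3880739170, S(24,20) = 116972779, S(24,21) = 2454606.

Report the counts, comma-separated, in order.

6433839018750, 290622864675, 9759104355

r25: T_25,18=18×92484925445+1610949936915=3275678594925; T_25,19=19×3880739170+92484925445=166218969675; T_25,20=20×116972779+3880739170=6220194750; T_25,21=21×2454606+116972779=168519505
r26: T_26,19=19×166218969675+3275678594925=6433839018750; T_26,20=20×6220194750+166218969675=290622864675; T_26,21=21×168519505+6220194750=9759104355
Read S(26,19) = 6433839018750, S(26,20) = 290622864675, S(26,21) = 9759104355.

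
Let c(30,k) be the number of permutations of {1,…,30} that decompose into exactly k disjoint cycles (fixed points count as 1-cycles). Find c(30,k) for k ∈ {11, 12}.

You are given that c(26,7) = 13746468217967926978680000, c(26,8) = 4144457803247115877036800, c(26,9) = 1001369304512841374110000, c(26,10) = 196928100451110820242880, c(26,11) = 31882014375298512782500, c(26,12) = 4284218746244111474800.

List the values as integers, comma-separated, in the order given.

39539238727270799376544542000, 6097272817323042122728617800

[27] T[27,8]:26*4144457803247115877036800+13746468217967926978680000=121502371102392939781636800 · T[27,9]:26*1001369304512841374110000+4144457803247115877036800=30180059720580991603896800 · T[27,10]:26*196928100451110820242880+1001369304512841374110000=6121499916241722700424880 · T[27,11]:26*31882014375298512782500+196928100451110820242880=1025860474208872152587880 · T[27,12]:26*4284218746244111474800+31882014375298512782500=143271701777645411127300
[28] T[28,9]:27*30180059720580991603896800+121502371102392939781636800=936363983558079713086850400 · T[28,10]:27*6121499916241722700424880+30180059720580991603896800=195460557459107504515368560 · T[28,11]:27*1025860474208872152587880+6121499916241722700424880=33819732719881270820297640 · T[28,12]:27*143271701777645411127300+1025860474208872152587880=4894196422205298253024980
[29] T[29,10]:28*195460557459107504515368560+936363983558079713086850400=6409259592413089839517170080 · T[29,11]:28*33819732719881270820297640+195460557459107504515368560=1142413073615783087483702480 · T[29,12]:28*4894196422205298253024980+33819732719881270820297640=170857232541629621904997080
[30] T[30,11]:29*1142413073615783087483702480+6409259592413089839517170080=39539238727270799376544542000 · T[30,12]:29*170857232541629621904997080+1142413073615783087483702480=6097272817323042122728617800
Read c(30,11) = 39539238727270799376544542000, c(30,12) = 6097272817323042122728617800.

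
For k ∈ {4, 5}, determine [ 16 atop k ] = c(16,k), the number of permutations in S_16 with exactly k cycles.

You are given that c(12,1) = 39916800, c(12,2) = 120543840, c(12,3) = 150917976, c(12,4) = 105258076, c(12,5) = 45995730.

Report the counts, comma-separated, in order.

i=13: T(13,1)=0+12·39916800=479001600 | T(13,2)=39916800+12·120543840=1486442880 | T(13,3)=120543840+12·150917976=1931559552 | T(13,4)=150917976+12·105258076=1414014888 | T(13,5)=105258076+12·45995730=657206836
i=14: T(14,2)=479001600+13·1486442880=19802759040 | T(14,3)=1486442880+13·1931559552=26596717056 | T(14,4)=1931559552+13·1414014888=20313753096 | T(14,5)=1414014888+13·657206836=9957703756
i=15: T(15,3)=19802759040+14·26596717056=392156797824 | T(15,4)=26596717056+14·20313753096=310989260400 | T(15,5)=20313753096+14·9957703756=159721605680
i=16: T(16,4)=392156797824+15·310989260400=5056995703824 | T(16,5)=310989260400+15·159721605680=2706813345600
Read c(16,4) = 5056995703824, c(16,5) = 2706813345600.

5056995703824, 2706813345600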